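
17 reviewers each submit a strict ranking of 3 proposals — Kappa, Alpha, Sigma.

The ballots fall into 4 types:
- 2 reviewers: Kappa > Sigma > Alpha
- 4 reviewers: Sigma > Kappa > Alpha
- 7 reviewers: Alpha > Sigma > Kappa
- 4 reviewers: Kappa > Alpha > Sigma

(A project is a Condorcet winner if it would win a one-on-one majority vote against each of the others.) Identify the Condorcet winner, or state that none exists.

Check each pair by majority over 17 ballots:
Kappa vs Alpha: 2+4+4 = 10 for Kappa, 7 for Alpha — Kappa by 10–7.
Kappa vs Sigma: Kappa preferred on 2+4 = 6 ballots; Sigma wins 11–6.
Alpha vs Sigma: 11 to 6, Alpha.
Each project drops at least one matchup (Kappa loses to Sigma; Alpha loses to Kappa; Sigma loses to Alpha); the cycle Kappa beats Alpha beats Sigma beats Kappa rules out a Condorcet winner.

none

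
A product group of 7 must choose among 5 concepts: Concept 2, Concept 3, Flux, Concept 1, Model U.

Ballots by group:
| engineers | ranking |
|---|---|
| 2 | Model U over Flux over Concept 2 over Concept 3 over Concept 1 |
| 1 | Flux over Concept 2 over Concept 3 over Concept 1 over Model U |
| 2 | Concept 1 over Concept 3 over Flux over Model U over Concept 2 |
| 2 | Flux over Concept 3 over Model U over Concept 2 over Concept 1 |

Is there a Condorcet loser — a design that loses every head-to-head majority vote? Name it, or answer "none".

Head-to-head results (7 engineers):
Concept 2 vs Concept 3: Concept 3 wins 4–3.
Concept 2 vs Flux: Flux wins 7–0.
Concept 2 vs Concept 1: Concept 2 is ranked higher on 2+1+2 = 5 ballots, Concept 1 on 2. Concept 2 wins 5–2.
Concept 2 vs Model U: Concept 2 preferred on 1 ballot; Model U wins 6–1.
Concept 3 vs Flux: Concept 3 is ranked higher on 2 ballots, Flux on 5. Flux wins 5–2.
Concept 3 vs Concept 1: Concept 3, 5–2.
Concept 3 vs Model U: Concept 3, 5–2.
Flux–Concept 1: Flux 5–2.
Flux vs Model U: 5 to 2, Flux.
Concept 1 vs Model U: 3 to 4, Model U.
Concept 1 loses to every other design — it is the Condorcet loser.

Concept 1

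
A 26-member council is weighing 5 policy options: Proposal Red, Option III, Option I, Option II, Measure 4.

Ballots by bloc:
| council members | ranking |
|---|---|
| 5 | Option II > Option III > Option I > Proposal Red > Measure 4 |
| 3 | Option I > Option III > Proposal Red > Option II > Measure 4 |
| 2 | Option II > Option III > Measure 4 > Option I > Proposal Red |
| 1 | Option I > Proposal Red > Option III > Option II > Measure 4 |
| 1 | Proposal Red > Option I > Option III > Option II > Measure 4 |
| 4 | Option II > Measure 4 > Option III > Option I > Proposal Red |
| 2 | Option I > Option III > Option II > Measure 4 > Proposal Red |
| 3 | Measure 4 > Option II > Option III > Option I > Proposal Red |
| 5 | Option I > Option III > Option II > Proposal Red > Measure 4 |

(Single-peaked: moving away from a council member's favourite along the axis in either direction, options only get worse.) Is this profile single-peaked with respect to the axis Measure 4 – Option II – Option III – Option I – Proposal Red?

yes

Axis positions: Measure 4=1, Option II=2, Option III=3, Option I=4, Proposal Red=5.
Bloc 1 (peak Option II at position 2): ranking walks positions 2-3-4-5-1, expanding outward from the peak — single-peaked.
Bloc 2 (peak Option I at position 4): ranking walks positions 4-3-5-2-1, expanding outward from the peak — single-peaked.
Bloc 3 (peak Option II at position 2): ranking walks positions 2-3-1-4-5, expanding outward from the peak — single-peaked.
Bloc 4 (peak Option I at position 4): ranking walks positions 4-5-3-2-1, expanding outward from the peak — single-peaked.
Bloc 5 (peak Proposal Red at position 5): ranking walks positions 5-4-3-2-1, expanding outward from the peak — single-peaked.
Bloc 6 (peak Option II at position 2): ranking walks positions 2-1-3-4-5, expanding outward from the peak — single-peaked.
Bloc 7 (peak Option I at position 4): ranking walks positions 4-3-2-1-5, expanding outward from the peak — single-peaked.
Bloc 8 (peak Measure 4 at position 1): ranking walks positions 1-2-3-4-5, expanding outward from the peak — single-peaked.
Bloc 9 (peak Option I at position 4): ranking walks positions 4-3-2-5-1, expanding outward from the peak — single-peaked.
Every ranking is single-peaked on this axis.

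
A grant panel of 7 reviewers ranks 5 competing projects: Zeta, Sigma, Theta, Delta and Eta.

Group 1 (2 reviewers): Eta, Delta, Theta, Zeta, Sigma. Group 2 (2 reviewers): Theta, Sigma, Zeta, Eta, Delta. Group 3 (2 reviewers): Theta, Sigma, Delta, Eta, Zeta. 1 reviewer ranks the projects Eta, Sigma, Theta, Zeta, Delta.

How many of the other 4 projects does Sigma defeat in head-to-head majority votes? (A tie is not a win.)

3

Sigma against each rival (7 reviewers):
Sigma vs Zeta: Sigma preferred on 2+2+1 = 5 ballots; Sigma wins 5–2.
Sigma vs Theta: 1 for Sigma, 6 for Theta — Theta by 6–1.
Sigma vs Delta: Sigma, 5–2.
Sigma vs Eta: Sigma, 4–3.
Sigma beats Zeta, Delta, Eta; loses to Theta — 3 pairwise wins.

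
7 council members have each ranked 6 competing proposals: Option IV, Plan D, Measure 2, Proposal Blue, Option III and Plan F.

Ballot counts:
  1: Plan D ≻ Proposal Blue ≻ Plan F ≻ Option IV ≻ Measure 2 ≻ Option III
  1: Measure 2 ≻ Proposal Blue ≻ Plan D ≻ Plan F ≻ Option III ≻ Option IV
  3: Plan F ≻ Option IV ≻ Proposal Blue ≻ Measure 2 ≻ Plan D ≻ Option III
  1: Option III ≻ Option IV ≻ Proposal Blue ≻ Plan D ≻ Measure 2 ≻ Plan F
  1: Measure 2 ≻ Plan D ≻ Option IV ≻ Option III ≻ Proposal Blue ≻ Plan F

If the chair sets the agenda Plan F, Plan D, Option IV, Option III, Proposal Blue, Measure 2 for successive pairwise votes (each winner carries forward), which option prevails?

Option IV

Round 1: Plan F vs Plan D — 3–4, Plan D advances.
Round 2: Plan D vs Option IV — 3–4, Option IV advances.
Round 3: Option IV vs Option III — 5–2, Option IV advances.
Round 4: Option IV vs Proposal Blue — 5–2, Option IV advances.
Round 5: Option IV vs Measure 2 — 5–2, Option IV advances.
The agenda winner is Option IV.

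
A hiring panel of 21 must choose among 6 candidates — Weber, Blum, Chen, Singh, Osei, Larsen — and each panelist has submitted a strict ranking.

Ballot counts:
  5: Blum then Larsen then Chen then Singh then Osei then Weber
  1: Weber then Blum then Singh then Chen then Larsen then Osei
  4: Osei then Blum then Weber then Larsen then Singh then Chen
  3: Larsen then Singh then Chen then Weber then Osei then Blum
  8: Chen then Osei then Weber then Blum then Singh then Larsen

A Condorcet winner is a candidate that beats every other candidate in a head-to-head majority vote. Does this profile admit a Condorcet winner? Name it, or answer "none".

none

Check each pair by majority over 21 ballots:
Weber vs Blum: Weber wins 12–9.
Weber vs Chen: Chen wins 16–5.
Weber vs Singh: Weber wins 13–8.
Weber vs Osei: Osei wins 17–4.
Weber vs Larsen: Weber wins 13–8.
Blum–Chen: Chen 11–10.
Blum–Singh: Blum 18–3.
Blum–Osei: Osei 15–6.
Blum vs Larsen: Blum wins 18–3.
Chen vs Singh: Chen wins 13–8.
Chen vs Osei: Chen wins 17–4.
Chen–Larsen: Larsen 12–9.
Singh vs Osei: Osei wins 12–9.
Singh vs Larsen: Larsen, 12–9.
Osei vs Larsen: Osei wins 12–9.
Every candidate loses at least once (Weber loses to Chen; Blum loses to Weber; Chen loses to Larsen; Singh loses to Weber; Osei loses to Chen; Larsen loses to Weber). The majority relation contains the cycle Weber > Larsen > Chen > Weber, so there is no Condorcet winner.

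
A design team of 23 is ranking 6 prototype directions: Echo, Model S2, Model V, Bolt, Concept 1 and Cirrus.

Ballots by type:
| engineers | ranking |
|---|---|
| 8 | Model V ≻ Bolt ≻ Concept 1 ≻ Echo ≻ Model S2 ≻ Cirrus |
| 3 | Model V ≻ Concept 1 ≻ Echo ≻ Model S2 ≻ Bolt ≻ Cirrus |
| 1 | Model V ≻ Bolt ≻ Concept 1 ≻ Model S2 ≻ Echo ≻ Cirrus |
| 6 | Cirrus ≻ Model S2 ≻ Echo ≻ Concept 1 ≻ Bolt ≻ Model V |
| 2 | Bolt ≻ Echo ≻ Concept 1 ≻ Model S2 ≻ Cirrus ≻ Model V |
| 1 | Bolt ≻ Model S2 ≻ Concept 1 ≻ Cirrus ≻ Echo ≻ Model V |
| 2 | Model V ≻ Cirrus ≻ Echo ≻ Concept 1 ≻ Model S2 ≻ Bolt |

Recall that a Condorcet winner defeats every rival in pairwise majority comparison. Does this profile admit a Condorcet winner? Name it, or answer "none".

Model V

Check each pair by majority over 23 ballots:
Echo vs Model S2: Echo, 15–8.
Echo vs Model V: 6+2+1 = 9 for Echo, 14 for Model V — Model V by 14–9.
Echo vs Bolt: Bolt, 12–11.
Echo vs Concept 1: 10 to 13, Concept 1.
Echo vs Cirrus: Echo is ranked higher on 8+3+1+2 = 14 ballots, Cirrus on 9. Echo wins 14–9.
Model S2 vs Model V: 9 to 14, Model V.
Model S2 vs Bolt: Model S2 preferred on 3+6+2 = 11 ballots; Bolt wins 12–11.
Model S2 vs Concept 1: Concept 1, 16–7.
Model S2 vs Cirrus: Model S2 is ranked higher on 8+3+1+2+1 = 15 ballots, Cirrus on 8. Model S2 wins 15–8.
Model V vs Bolt: Model V is ranked higher on 8+3+1+2 = 14 ballots, Bolt on 9. Model V wins 14–9.
Model V vs Concept 1: Model V, 14–9.
Model V vs Cirrus: 8+3+1+2 = 14 for Model V, 9 for Cirrus — Model V by 14–9.
Bolt vs Concept 1: Bolt, 12–11.
Bolt vs Cirrus: Bolt, 15–8.
Concept 1–Cirrus: Concept 1 15–8.
Model V defeats every rival head-to-head and is the Condorcet winner.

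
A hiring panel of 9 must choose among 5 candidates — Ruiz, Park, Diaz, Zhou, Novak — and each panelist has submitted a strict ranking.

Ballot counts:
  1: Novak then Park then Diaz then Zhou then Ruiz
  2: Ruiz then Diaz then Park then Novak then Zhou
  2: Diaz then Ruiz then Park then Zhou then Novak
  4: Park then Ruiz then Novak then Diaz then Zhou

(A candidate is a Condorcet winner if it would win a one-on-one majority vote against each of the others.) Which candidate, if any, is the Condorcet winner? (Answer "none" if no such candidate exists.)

Park

Head-to-head results (9 committee members):
Ruiz vs Park: Park, 5–4.
Ruiz–Diaz: Ruiz 6–3.
Ruiz vs Zhou: Ruiz, 8–1.
Ruiz–Novak: Ruiz 8–1.
Park vs Diaz: Park wins 5–4.
Park vs Zhou: Park wins 9–0.
Park–Novak: Park 8–1.
Diaz vs Zhou: Diaz wins 9–0.
Diaz vs Novak: Novak wins 5–4.
Zhou vs Novak: Novak, 7–2.
Park beats each of Ruiz, Diaz, Zhou, Novak — Park is the Condorcet winner.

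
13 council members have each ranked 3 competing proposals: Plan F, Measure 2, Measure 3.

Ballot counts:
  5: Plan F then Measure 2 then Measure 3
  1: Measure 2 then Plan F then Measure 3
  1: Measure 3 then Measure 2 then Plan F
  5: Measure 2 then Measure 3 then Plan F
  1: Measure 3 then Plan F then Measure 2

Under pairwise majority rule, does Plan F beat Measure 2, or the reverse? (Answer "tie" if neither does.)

Measure 2

Ballots ranking Plan F above Measure 2: 5 + 1 = 6.
Ballots ranking Measure 2 above Plan F: 13 − 6 = 7.
Measure 2 wins the head-to-head 7–6.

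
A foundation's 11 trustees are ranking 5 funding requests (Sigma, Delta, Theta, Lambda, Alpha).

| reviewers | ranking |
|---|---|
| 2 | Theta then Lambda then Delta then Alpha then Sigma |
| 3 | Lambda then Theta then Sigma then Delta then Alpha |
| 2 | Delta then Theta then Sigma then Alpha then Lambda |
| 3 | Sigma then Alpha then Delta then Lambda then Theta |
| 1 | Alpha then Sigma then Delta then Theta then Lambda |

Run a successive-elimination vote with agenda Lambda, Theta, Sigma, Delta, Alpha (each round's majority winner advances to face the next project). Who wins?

Round 1: Lambda vs Theta — 6–5, Lambda advances.
Round 2: Lambda vs Sigma — 5–6, Sigma advances.
Round 3: Sigma vs Delta — 7–4, Sigma advances.
Round 4: Sigma vs Alpha — 8–3, Sigma advances.
The agenda winner is Sigma.

Sigma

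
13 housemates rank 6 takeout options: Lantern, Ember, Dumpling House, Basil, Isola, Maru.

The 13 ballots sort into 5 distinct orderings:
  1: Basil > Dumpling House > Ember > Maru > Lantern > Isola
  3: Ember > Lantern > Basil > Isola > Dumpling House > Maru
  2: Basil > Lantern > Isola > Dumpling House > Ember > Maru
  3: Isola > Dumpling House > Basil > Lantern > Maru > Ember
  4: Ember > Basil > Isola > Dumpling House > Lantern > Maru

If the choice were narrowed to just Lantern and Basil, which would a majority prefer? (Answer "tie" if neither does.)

Ballots ranking Lantern above Basil: 3.
Ballots ranking Basil above Lantern: 13 − 3 = 10.
Basil wins the head-to-head 10–3.

Basil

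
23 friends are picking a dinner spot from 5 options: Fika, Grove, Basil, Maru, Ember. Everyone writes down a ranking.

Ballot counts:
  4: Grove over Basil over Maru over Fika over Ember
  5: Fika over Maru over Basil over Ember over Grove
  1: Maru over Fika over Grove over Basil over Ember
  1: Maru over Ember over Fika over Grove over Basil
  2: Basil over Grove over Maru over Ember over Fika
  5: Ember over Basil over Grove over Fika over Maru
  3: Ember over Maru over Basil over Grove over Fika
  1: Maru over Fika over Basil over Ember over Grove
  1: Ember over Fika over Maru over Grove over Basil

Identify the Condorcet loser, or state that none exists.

Fika

Head-to-head results (23 friends):
Fika vs Grove: 9 to 14, Grove.
Fika vs Basil: Basil, 14–9.
Fika vs Maru: Maru, 12–11.
Fika vs Ember: Fika preferred on 4+5+1+1 = 11 ballots; Ember wins 12–11.
Grove vs Basil: Grove is ranked higher on 4+1+1+1 = 7 ballots, Basil on 16. Basil wins 16–7.
Grove vs Maru: Grove preferred on 4+2+5 = 11 ballots; Maru wins 12–11.
Grove vs Ember: 4+1+2 = 7 for Grove, 16 for Ember — Ember by 16–7.
Basil vs Maru: Basil preferred on 4+2+5 = 11 ballots; Maru wins 12–11.
Basil vs Ember: Basil wins 13–10.
Maru vs Ember: Maru wins 14–9.
Only Fika has no wins; Fika is the Condorcet loser.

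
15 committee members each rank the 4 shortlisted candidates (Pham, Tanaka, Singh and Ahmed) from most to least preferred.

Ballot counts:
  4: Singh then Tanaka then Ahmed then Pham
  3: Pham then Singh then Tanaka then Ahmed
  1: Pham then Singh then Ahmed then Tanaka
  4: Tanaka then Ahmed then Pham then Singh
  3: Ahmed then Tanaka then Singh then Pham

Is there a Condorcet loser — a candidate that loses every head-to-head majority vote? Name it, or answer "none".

none

Head-to-head results (15 committee members):
Pham vs Tanaka: Tanaka, 11–4.
Pham vs Singh: 3+1+4 = 8 for Pham, 7 for Singh — Pham by 8–7.
Pham vs Ahmed: Pham is ranked higher on 3+1 = 4 ballots, Ahmed on 11. Ahmed wins 11–4.
Tanaka vs Singh: Tanaka preferred on 4+3 = 7 ballots; Singh wins 8–7.
Tanaka vs Ahmed: 11 to 4, Tanaka.
Singh–Ahmed: Singh 8–7.
No candidate is winless: Pham beats Singh; Tanaka beats Pham; Singh beats Tanaka; Ahmed beats Pham. There is no Condorcet loser.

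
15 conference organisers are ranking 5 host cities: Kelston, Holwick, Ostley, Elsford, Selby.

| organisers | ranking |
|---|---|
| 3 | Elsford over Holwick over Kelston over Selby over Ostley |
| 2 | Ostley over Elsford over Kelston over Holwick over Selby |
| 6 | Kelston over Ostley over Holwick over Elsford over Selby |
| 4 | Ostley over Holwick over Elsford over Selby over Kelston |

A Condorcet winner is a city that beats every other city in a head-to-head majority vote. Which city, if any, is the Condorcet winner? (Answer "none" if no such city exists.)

Pairwise majorities:
Kelston vs Holwick: Kelston is ranked higher on 2+6 = 8 ballots, Holwick on 7. Kelston wins 8–7.
Kelston vs Ostley: 9 to 6, Kelston.
Kelston vs Elsford: 6 to 9, Elsford.
Kelston vs Selby: 11 to 4, Kelston.
Holwick vs Ostley: Holwick is ranked higher on 3 ballots, Ostley on 12. Ostley wins 12–3.
Holwick vs Elsford: 10 to 5, Holwick.
Holwick vs Selby: 15 to 0, Holwick.
Ostley vs Elsford: Ostley preferred on 2+6+4 = 12 ballots; Ostley wins 12–3.
Ostley vs Selby: Ostley preferred on 2+6+4 = 12 ballots; Ostley wins 12–3.
Elsford vs Selby: 3+2+6+4 = 15 for Elsford, 0 for Selby — Elsford by 15–0.
Each city drops at least one matchup (Kelston loses to Elsford; Holwick loses to Kelston; Ostley loses to Kelston; Elsford loses to Holwick; Selby loses to Kelston); the cycle Kelston beats Holwick beats Elsford beats Kelston rules out a Condorcet winner.

none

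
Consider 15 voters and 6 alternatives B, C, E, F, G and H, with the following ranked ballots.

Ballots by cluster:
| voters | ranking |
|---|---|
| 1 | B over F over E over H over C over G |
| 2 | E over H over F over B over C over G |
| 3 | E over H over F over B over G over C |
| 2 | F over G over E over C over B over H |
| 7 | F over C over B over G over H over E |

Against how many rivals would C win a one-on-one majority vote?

C against each rival (15 voters):
C vs B: 9 to 6, C.
C vs E: E wins 8–7.
C vs F: F, 15–0.
C vs G: 10 to 5, C.
C vs H: C wins 9–6.
C beats B, G, H; loses to E, F — 3 pairwise wins.

3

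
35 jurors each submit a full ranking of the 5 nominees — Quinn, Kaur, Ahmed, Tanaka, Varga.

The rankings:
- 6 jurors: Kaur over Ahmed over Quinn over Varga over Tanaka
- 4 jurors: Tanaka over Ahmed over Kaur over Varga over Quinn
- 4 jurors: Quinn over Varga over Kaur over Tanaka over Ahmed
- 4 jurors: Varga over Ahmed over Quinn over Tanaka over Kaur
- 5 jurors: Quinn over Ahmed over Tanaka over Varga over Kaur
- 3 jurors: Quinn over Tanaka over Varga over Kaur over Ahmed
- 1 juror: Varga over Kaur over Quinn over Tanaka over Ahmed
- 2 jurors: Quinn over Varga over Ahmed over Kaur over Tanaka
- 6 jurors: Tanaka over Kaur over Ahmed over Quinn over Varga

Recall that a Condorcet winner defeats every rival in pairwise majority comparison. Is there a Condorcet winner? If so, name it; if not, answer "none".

Pairwise majorities:
Quinn vs Kaur: Quinn is ranked higher on 4+4+5+3+2 = 18 ballots, Kaur on 17. Quinn wins 18–17.
Quinn vs Ahmed: Ahmed, 20–15.
Quinn–Tanaka: Quinn 25–10.
Quinn vs Varga: Quinn preferred on 6+4+5+3+2+6 = 26 ballots; Quinn wins 26–9.
Kaur vs Ahmed: Kaur preferred on 6+4+3+1+6 = 20 ballots; Kaur wins 20–15.
Kaur vs Tanaka: Tanaka wins 22–13.
Kaur vs Varga: Kaur is ranked higher on 6+4+6 = 16 ballots, Varga on 19. Varga wins 19–16.
Ahmed vs Tanaka: Tanaka wins 18–17.
Ahmed vs Varga: Ahmed, 21–14.
Tanaka vs Varga: Tanaka wins 18–17.
No nominee is unbeaten: Quinn loses to Ahmed; Kaur loses to Quinn; Ahmed loses to Kaur; Tanaka loses to Quinn; Varga loses to Quinn. In particular Quinn > Kaur > Ahmed > Quinn is a majority cycle — no Condorcet winner exists.

none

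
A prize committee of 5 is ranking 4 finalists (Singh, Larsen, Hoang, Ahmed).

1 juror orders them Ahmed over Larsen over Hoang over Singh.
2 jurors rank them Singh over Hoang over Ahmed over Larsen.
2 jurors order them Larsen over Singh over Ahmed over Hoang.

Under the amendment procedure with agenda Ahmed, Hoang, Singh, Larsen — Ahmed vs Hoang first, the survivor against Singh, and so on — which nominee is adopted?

Round 1: Ahmed vs Hoang — 3–2, Ahmed advances.
Round 2: Ahmed vs Singh — 1–4, Singh advances.
Round 3: Singh vs Larsen — 2–3, Larsen advances.
Larsen survives the agenda.

Larsen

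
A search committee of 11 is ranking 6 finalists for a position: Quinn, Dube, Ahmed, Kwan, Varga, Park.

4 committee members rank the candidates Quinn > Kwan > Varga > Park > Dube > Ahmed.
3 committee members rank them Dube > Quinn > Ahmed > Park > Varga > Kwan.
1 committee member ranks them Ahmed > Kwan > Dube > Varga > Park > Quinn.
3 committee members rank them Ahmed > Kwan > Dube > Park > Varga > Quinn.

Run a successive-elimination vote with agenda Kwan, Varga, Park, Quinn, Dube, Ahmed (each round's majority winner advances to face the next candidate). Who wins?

Round 1: Kwan vs Varga — 8–3, Kwan advances.
Round 2: Kwan vs Park — 8–3, Kwan advances.
Round 3: Kwan vs Quinn — 4–7, Quinn advances.
Round 4: Quinn vs Dube — 4–7, Dube advances.
Round 5: Dube vs Ahmed — 7–4, Dube advances.
Dube survives the agenda.

Dube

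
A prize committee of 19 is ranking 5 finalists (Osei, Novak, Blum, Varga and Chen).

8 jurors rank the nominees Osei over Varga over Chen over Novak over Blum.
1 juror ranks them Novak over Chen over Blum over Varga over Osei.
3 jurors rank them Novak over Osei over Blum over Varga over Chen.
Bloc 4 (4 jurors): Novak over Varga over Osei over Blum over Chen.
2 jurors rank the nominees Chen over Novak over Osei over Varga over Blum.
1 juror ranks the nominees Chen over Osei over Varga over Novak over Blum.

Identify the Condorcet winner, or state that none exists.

Pairwise majorities:
Osei vs Novak: Novak wins 10–9.
Osei vs Blum: Osei wins 18–1.
Osei vs Varga: Osei wins 14–5.
Osei vs Chen: Osei wins 15–4.
Novak vs Blum: Novak, 19–0.
Novak vs Varga: Novak, 10–9.
Novak vs Chen: Chen wins 11–8.
Blum–Varga: Varga 15–4.
Blum–Chen: Chen 12–7.
Varga vs Chen: Varga wins 15–4.
No nominee is unbeaten: Osei loses to Novak; Novak loses to Chen; Blum loses to Osei; Varga loses to Osei; Chen loses to Osei. In particular Osei beats Chen beats Novak beats Osei is a majority cycle — no Condorcet winner exists.

none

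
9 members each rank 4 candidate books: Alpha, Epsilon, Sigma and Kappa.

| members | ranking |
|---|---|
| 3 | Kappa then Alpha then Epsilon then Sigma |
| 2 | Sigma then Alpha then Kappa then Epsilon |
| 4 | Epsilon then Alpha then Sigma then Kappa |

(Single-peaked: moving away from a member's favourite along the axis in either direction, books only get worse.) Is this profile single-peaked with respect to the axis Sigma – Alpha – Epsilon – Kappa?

no

Axis positions: Sigma=1, Alpha=2, Epsilon=3, Kappa=4.
Ballot type 1: ranking walks positions 4-2-3-1; Alpha is ranked above Epsilon even though Epsilon lies between Alpha and the peak Kappa on the axis — preferences dip and rise again. Not single-peaked.
Ballot type 2: ranking walks positions 1-2-4-3; Kappa is ranked above Epsilon even though Epsilon lies between Kappa and the peak Sigma on the axis — preferences dip and rise again. Not single-peaked.
Ballot type 3 (peak Epsilon at position 3): ranking walks positions 3-2-1-4, expanding outward from the peak — single-peaked.
Ballot type 1 violates single-peakedness, so the profile is not single-peaked on this axis.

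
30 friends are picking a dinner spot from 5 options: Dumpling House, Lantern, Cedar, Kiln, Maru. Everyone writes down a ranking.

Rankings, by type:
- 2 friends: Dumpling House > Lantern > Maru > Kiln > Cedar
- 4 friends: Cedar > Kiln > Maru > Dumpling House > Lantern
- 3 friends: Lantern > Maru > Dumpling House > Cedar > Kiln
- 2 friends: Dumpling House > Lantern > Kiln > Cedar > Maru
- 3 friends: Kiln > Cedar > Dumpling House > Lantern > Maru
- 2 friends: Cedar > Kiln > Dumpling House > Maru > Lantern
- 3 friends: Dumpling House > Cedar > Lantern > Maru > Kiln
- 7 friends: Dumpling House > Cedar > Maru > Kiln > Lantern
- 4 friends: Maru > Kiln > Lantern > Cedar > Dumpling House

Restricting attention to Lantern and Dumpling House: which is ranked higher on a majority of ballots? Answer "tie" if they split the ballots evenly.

Ballots ranking Lantern above Dumpling House: 3 + 4 = 7.
Ballots ranking Dumpling House above Lantern: 30 − 7 = 23.
Dumpling House wins the head-to-head 23–7.

Dumpling House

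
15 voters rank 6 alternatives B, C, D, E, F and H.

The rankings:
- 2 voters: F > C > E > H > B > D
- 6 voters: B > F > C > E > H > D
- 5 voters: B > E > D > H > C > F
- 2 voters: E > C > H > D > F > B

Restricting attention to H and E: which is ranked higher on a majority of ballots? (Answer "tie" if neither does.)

No ballot ranks H above E: 0.
Ballots ranking E above H: 15 − 0 = 15.
E wins the head-to-head 15–0.

E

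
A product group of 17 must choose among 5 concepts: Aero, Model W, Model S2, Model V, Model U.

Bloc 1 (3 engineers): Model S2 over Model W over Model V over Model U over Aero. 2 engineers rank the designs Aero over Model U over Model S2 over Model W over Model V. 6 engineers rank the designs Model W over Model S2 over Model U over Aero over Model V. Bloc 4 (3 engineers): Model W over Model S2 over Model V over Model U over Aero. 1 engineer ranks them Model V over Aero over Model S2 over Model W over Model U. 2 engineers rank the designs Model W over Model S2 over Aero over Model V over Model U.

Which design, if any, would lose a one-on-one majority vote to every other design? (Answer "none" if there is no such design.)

Head-to-head results (17 engineers):
Aero vs Model W: 2+1 = 3 for Aero, 14 for Model W — Model W by 14–3.
Aero vs Model S2: 3 to 14, Model S2.
Aero vs Model V: Aero is ranked higher on 2+6+2 = 10 ballots, Model V on 7. Aero wins 10–7.
Aero vs Model U: Model U, 12–5.
Model W vs Model S2: Model W preferred on 6+3+2 = 11 ballots; Model W wins 11–6.
Model W vs Model V: Model W, 16–1.
Model W–Model U: Model W 15–2.
Model S2 vs Model V: Model S2, 16–1.
Model S2 vs Model U: Model S2 preferred on 3+6+3+1+2 = 15 ballots; Model S2 wins 15–2.
Model V vs Model U: Model V preferred on 3+3+1+2 = 9 ballots; Model V wins 9–8.
Every design wins at least one matchup (Aero beats Model V; Model W beats Aero; Model S2 beats Aero; Model V beats Model U; Model U beats Aero), so there is no Condorcet loser.

none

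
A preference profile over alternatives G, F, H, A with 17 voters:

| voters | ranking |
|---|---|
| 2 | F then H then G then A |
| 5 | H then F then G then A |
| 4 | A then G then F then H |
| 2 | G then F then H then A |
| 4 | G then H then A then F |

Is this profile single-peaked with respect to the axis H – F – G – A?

no

Axis positions: H=1, F=2, G=3, A=4.
Bloc 1 (peak F at position 2): ranking walks positions 2-1-3-4, expanding outward from the peak — single-peaked.
Bloc 2 (peak H at position 1): ranking walks positions 1-2-3-4, expanding outward from the peak — single-peaked.
Bloc 3 (peak A at position 4): ranking walks positions 4-3-2-1, expanding outward from the peak — single-peaked.
Bloc 4 (peak G at position 3): ranking walks positions 3-2-1-4, expanding outward from the peak — single-peaked.
Bloc 5: ranking walks positions 3-1-4-2; H is ranked above F even though F lies between H and the peak G on the axis — preferences dip and rise again. Not single-peaked.
Bloc 5 violates single-peakedness, so the profile is not single-peaked on this axis.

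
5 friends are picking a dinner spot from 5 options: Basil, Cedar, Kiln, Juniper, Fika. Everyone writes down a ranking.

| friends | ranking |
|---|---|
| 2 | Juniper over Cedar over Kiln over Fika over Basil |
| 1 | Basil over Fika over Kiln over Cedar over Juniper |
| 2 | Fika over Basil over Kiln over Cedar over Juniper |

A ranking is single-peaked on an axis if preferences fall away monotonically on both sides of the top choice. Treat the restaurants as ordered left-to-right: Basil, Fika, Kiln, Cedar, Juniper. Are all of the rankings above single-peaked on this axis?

Axis positions: Basil=1, Fika=2, Kiln=3, Cedar=4, Juniper=5.
Faction 1 (peak Juniper at position 5): ranking walks positions 5-4-3-2-1, expanding outward from the peak — single-peaked.
Faction 2 (peak Basil at position 1): ranking walks positions 1-2-3-4-5, expanding outward from the peak — single-peaked.
Faction 3 (peak Fika at position 2): ranking walks positions 2-1-3-4-5, expanding outward from the peak — single-peaked.
Every ranking is single-peaked on this axis.

yes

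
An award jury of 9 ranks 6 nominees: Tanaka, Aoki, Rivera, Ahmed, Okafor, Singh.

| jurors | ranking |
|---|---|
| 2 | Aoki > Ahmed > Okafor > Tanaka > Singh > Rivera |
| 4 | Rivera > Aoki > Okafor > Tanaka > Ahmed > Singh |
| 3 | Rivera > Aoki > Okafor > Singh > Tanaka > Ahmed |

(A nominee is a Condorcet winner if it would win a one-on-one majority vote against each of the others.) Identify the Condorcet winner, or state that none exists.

Rivera

Pairwise majorities:
Tanaka vs Aoki: Aoki wins 9–0.
Tanaka vs Rivera: Rivera, 7–2.
Tanaka vs Ahmed: 4+3 = 7 for Tanaka, 2 for Ahmed — Tanaka by 7–2.
Tanaka vs Okafor: Tanaka preferred on 0 ballots; Okafor wins 9–0.
Tanaka vs Singh: 2+4 = 6 for Tanaka, 3 for Singh — Tanaka by 6–3.
Aoki vs Rivera: Rivera wins 7–2.
Aoki vs Ahmed: 2+4+3 = 9 for Aoki, 0 for Ahmed — Aoki by 9–0.
Aoki vs Okafor: Aoki preferred on 2+4+3 = 9 ballots; Aoki wins 9–0.
Aoki vs Singh: Aoki, 9–0.
Rivera vs Ahmed: Rivera wins 7–2.
Rivera vs Okafor: Rivera wins 7–2.
Rivera vs Singh: 7 to 2, Rivera.
Ahmed–Okafor: Okafor 7–2.
Ahmed vs Singh: Ahmed preferred on 2+4 = 6 ballots; Ahmed wins 6–3.
Okafor vs Singh: Okafor wins 9–0.
Rivera beats each of Tanaka, Aoki, Ahmed, Okafor, Singh — Rivera is the Condorcet winner.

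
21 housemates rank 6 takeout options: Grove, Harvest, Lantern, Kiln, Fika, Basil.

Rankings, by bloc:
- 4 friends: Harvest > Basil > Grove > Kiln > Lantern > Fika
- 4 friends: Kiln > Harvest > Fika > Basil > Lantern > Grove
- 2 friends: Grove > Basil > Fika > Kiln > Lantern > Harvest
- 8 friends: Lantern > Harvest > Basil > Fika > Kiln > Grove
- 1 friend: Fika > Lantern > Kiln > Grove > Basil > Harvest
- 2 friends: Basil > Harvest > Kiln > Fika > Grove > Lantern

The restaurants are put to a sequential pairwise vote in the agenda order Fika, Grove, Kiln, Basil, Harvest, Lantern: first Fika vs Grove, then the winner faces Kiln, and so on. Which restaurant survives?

Lantern

Round 1: Fika vs Grove — 15–6, Fika advances.
Round 2: Fika vs Kiln — 11–10, Fika advances.
Round 3: Fika vs Basil — 5–16, Basil advances.
Round 4: Basil vs Harvest — 5–16, Harvest advances.
Round 5: Harvest vs Lantern — 10–11, Lantern advances.
The agenda winner is Lantern.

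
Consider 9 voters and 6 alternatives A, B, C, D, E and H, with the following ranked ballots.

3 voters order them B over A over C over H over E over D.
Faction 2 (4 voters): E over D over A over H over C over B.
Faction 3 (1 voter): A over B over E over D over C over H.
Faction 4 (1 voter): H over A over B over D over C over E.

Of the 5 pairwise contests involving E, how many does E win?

3

E against each rival (9 voters):
E vs A: E is ranked higher on 4 ballots, A on 5. A wins 5–4.
E–B: B 5–4.
E vs C: 4+1 = 5 for E, 4 for C — E by 5–4.
E–D: E 8–1.
E vs H: E preferred on 4+1 = 5 ballots; E wins 5–4.
E beats C, D, H; loses to A, B — 3 pairwise wins.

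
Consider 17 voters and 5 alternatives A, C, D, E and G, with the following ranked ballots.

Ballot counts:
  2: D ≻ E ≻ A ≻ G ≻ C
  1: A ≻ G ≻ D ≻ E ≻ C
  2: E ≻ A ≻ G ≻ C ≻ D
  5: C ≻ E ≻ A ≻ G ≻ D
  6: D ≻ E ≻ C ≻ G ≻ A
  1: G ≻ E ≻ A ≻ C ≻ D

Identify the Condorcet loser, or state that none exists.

none

Head-to-head results (17 voters):
A vs C: 6 to 11, C.
A vs D: A preferred on 1+2+5+1 = 9 ballots; A wins 9–8.
A vs E: E, 16–1.
A–G: A 10–7.
C vs D: D, 9–8.
C vs E: 5 to 12, E.
C vs G: C is ranked higher on 5+6 = 11 ballots, G on 6. C wins 11–6.
D–E: D 9–8.
D vs G: D is ranked higher on 2+6 = 8 ballots, G on 9. G wins 9–8.
E vs G: E, 15–2.
Each alternative has at least one pairwise win (A beats D; C beats A; D beats C; E beats A; G beats D) — no Condorcet loser.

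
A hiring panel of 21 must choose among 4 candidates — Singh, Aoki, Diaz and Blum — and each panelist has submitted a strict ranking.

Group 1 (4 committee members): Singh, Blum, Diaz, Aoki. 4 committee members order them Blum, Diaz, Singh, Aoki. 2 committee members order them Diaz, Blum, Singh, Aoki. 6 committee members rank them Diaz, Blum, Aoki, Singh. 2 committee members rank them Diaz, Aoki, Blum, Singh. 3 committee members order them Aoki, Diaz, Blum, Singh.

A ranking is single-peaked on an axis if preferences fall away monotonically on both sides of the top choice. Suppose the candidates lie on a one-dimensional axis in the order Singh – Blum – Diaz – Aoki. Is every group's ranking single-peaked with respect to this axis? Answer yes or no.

Axis positions: Singh=1, Blum=2, Diaz=3, Aoki=4.
Group 1 (peak Singh at position 1): ranking walks positions 1-2-3-4, expanding outward from the peak — single-peaked.
Group 2 (peak Blum at position 2): ranking walks positions 2-3-1-4, expanding outward from the peak — single-peaked.
Group 3 (peak Diaz at position 3): ranking walks positions 3-2-1-4, expanding outward from the peak — single-peaked.
Group 4 (peak Diaz at position 3): ranking walks positions 3-2-4-1, expanding outward from the peak — single-peaked.
Group 5 (peak Diaz at position 3): ranking walks positions 3-4-2-1, expanding outward from the peak — single-peaked.
Group 6 (peak Aoki at position 4): ranking walks positions 4-3-2-1, expanding outward from the peak — single-peaked.
Every ranking is single-peaked on this axis.

yes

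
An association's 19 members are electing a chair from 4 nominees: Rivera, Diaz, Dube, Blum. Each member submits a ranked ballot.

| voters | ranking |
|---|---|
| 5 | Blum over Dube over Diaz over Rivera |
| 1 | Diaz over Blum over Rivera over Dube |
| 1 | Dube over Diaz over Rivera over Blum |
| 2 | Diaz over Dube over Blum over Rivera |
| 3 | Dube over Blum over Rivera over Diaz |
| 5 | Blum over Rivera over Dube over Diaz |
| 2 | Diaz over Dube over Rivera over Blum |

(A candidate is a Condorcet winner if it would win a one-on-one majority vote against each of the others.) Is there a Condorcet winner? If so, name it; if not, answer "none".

Check each pair by majority over 19 ballots:
Rivera–Diaz: Diaz 11–8.
Rivera vs Dube: Dube wins 13–6.
Rivera vs Blum: Blum, 16–3.
Diaz vs Dube: Dube wins 14–5.
Diaz vs Blum: Blum wins 13–6.
Dube–Blum: Blum 11–8.
Blum defeats every rival head-to-head and is the Condorcet winner.

Blum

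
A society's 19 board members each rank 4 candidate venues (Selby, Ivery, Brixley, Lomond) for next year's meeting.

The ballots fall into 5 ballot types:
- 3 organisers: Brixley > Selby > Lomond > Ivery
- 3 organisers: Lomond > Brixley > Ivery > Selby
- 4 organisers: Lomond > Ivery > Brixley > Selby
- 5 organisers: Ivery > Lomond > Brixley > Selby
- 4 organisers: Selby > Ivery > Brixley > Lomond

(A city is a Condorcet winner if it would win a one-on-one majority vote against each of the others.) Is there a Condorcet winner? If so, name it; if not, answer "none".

Head-to-head results (19 organisers):
Selby vs Ivery: Selby preferred on 3+4 = 7 ballots; Ivery wins 12–7.
Selby vs Brixley: Selby preferred on 4 ballots; Brixley wins 15–4.
Selby vs Lomond: Selby is ranked higher on 3+4 = 7 ballots, Lomond on 12. Lomond wins 12–7.
Ivery vs Brixley: 13 to 6, Ivery.
Ivery vs Lomond: 5+4 = 9 for Ivery, 10 for Lomond — Lomond by 10–9.
Brixley vs Lomond: Brixley is ranked higher on 3+4 = 7 ballots, Lomond on 12. Lomond wins 12–7.
Lomond defeats every rival head-to-head and is the Condorcet winner.

Lomond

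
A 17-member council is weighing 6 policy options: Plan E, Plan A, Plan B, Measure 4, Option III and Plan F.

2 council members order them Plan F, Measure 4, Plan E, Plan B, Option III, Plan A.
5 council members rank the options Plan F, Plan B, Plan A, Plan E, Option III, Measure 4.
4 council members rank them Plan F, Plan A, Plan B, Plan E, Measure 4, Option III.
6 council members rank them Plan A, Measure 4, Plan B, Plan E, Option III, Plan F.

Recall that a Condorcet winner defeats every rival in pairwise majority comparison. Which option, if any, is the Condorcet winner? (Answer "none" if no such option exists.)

Plan F

Check each pair by majority over 17 ballots:
Plan E vs Plan A: 2 to 15, Plan A.
Plan E vs Plan B: Plan E preferred on 2 ballots; Plan B wins 15–2.
Plan E vs Measure 4: Plan E is ranked higher on 5+4 = 9 ballots, Measure 4 on 8. Plan E wins 9–8.
Plan E vs Option III: 17 to 0, Plan E.
Plan E vs Plan F: 6 for Plan E, 11 for Plan F — Plan F by 11–6.
Plan A vs Plan B: 4+6 = 10 for Plan A, 7 for Plan B — Plan A by 10–7.
Plan A vs Measure 4: Plan A preferred on 5+4+6 = 15 ballots; Plan A wins 15–2.
Plan A vs Option III: Plan A is ranked higher on 5+4+6 = 15 ballots, Option III on 2. Plan A wins 15–2.
Plan A vs Plan F: 6 for Plan A, 11 for Plan F — Plan F by 11–6.
Plan B vs Measure 4: Plan B is ranked higher on 5+4 = 9 ballots, Measure 4 on 8. Plan B wins 9–8.
Plan B vs Option III: Plan B preferred on 2+5+4+6 = 17 ballots; Plan B wins 17–0.
Plan B vs Plan F: Plan B preferred on 6 ballots; Plan F wins 11–6.
Measure 4 vs Option III: 12 to 5, Measure 4.
Measure 4 vs Plan F: Measure 4 preferred on 6 ballots; Plan F wins 11–6.
Option III vs Plan F: 6 to 11, Plan F.
Plan F defeats every rival head-to-head and is the Condorcet winner.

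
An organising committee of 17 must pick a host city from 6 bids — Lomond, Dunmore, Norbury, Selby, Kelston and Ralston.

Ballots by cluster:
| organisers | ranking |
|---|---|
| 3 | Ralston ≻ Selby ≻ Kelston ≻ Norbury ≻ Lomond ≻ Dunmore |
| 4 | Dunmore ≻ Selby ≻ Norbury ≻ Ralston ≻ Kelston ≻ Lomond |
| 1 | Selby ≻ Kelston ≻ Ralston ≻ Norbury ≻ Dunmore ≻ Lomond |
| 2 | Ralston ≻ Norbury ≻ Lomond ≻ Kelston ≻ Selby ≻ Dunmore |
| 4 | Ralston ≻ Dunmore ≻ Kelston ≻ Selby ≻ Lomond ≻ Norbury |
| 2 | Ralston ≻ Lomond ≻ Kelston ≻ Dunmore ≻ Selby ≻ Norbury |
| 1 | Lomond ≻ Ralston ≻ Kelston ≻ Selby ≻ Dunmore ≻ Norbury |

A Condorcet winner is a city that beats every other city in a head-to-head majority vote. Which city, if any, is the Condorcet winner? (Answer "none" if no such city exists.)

Head-to-head results (17 organisers):
Lomond vs Dunmore: Dunmore wins 9–8.
Lomond vs Norbury: 4+2+1 = 7 for Lomond, 10 for Norbury — Norbury by 10–7.
Lomond vs Selby: 5 to 12, Selby.
Lomond vs Kelston: Kelston, 12–5.
Lomond vs Ralston: 1 to 16, Ralston.
Dunmore vs Norbury: Dunmore preferred on 4+4+2+1 = 11 ballots; Dunmore wins 11–6.
Dunmore vs Selby: Dunmore is ranked higher on 4+4+2 = 10 ballots, Selby on 7. Dunmore wins 10–7.
Dunmore vs Kelston: Kelston wins 9–8.
Dunmore vs Ralston: Ralston, 13–4.
Norbury–Selby: Selby 15–2.
Norbury–Kelston: Kelston 11–6.
Norbury vs Ralston: Ralston, 13–4.
Selby vs Kelston: Selby is ranked higher on 3+4+1 = 8 ballots, Kelston on 9. Kelston wins 9–8.
Selby vs Ralston: Selby preferred on 4+1 = 5 ballots; Ralston wins 12–5.
Kelston vs Ralston: 1 for Kelston, 16 for Ralston — Ralston by 16–1.
Ralston wins every pairwise contest, so Ralston is the Condorcet winner.

Ralston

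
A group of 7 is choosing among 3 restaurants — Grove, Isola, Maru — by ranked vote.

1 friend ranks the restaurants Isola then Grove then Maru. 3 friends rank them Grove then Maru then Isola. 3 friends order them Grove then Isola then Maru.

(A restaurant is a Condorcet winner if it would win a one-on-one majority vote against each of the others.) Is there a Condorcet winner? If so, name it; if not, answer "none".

Grove

Pairwise majorities:
Grove vs Isola: Grove, 6–1.
Grove vs Maru: Grove wins 7–0.
Isola vs Maru: Isola wins 4–3.
Grove defeats every rival head-to-head and is the Condorcet winner.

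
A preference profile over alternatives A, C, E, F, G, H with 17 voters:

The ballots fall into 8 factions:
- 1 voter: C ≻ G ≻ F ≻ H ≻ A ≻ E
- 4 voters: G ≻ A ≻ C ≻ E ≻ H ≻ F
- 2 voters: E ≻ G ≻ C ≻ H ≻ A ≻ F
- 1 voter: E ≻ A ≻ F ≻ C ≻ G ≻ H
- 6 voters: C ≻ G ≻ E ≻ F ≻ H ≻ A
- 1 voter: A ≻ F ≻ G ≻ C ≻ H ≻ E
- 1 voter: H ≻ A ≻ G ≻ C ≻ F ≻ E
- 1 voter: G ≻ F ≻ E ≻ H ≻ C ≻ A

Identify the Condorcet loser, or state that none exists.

Pairwise majorities:
A vs C: C, 10–7.
A–E: E 10–7.
A vs F: A, 9–8.
A–G: G 14–3.
A vs H: H wins 11–6.
C vs E: C is ranked higher on 1+4+6+1+1 = 13 ballots, E on 4. C wins 13–4.
C vs F: 1+4+2+6+1 = 14 for C, 3 for F — C by 14–3.
C–G: G 9–8.
C vs H: C wins 15–2.
E vs F: E wins 13–4.
E vs G: E is ranked higher on 2+1 = 3 ballots, G on 14. G wins 14–3.
E vs H: E is ranked higher on 4+2+1+6+1 = 14 ballots, H on 3. E wins 14–3.
F vs G: F is ranked higher on 1+1 = 2 ballots, G on 15. G wins 15–2.
F vs H: F wins 10–7.
G vs H: G wins 16–1.
No alternative is winless: A beats F; C beats A; E beats A; F beats H; G beats A; H beats A. There is no Condorcet loser.

none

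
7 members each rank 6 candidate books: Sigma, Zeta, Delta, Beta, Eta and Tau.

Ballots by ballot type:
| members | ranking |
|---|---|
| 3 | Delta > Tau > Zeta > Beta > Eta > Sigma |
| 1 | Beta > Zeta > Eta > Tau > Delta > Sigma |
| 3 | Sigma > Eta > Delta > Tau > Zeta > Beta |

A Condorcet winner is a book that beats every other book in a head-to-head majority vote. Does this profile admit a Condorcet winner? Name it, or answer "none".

none

Pairwise majorities:
Sigma vs Zeta: Sigma is ranked higher on 3 ballots, Zeta on 4. Zeta wins 4–3.
Sigma–Delta: Delta 4–3.
Sigma vs Beta: Sigma is ranked higher on 3 ballots, Beta on 4. Beta wins 4–3.
Sigma vs Eta: Eta, 4–3.
Sigma vs Tau: 3 for Sigma, 4 for Tau — Tau by 4–3.
Zeta–Delta: Delta 6–1.
Zeta–Beta: Zeta 6–1.
Zeta vs Eta: Zeta wins 4–3.
Zeta vs Tau: 1 to 6, Tau.
Delta vs Beta: 3+3 = 6 for Delta, 1 for Beta — Delta by 6–1.
Delta vs Eta: Eta, 4–3.
Delta vs Tau: Delta wins 6–1.
Beta–Eta: Beta 4–3.
Beta vs Tau: Beta preferred on 1 ballot; Tau wins 6–1.
Eta vs Tau: 1+3 = 4 for Eta, 3 for Tau — Eta by 4–3.
Each book drops at least one matchup (Sigma loses to Zeta; Zeta loses to Delta; Delta loses to Eta; Beta loses to Zeta; Eta loses to Zeta; Tau loses to Delta); the cycle Zeta beats Eta beats Delta beats Zeta rules out a Condorcet winner.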